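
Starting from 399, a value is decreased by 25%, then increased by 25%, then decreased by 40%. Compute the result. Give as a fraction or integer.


Start: 399
Step 1: decrease by 25% => multiply by 75/100
  399 * 75/100 = 1197/4
Step 2: increase by 25% => multiply by 125/100
  1197/4 * 125/100 = 5985/16
Step 3: decrease by 40% => multiply by 60/100
  5985/16 * 60/100 = 3591/16
Final value = 3591/16

3591/16


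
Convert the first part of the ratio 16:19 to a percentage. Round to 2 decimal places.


Total parts = 16 + 19 = 35
First part fraction = 16/35
Percentage = (16/35) * 100
= 0.457143 * 100
= 45.71%

45.71


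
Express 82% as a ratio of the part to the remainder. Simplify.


Part = 82%, Remainder = 18%
Ratio = 82:18
GCD(82, 18) = 2
Simplify: 41:9 = 41:9

41:9


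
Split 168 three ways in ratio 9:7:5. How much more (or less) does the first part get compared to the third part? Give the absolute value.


Total parts = 9 + 7 + 5 = 21
Value per part = 168 / 21 = 8
Shares: 9*8=72, 7*8=56, 5*8=40
First share = 72, third share = 40
Difference = |72 - 40| = 32

32


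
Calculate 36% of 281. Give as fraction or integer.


Compute 36% of 281
Convert percentage: 36% = 36/100
Multiply: 281 * 36/100
= 10116/100
= 2529/25

2529/25


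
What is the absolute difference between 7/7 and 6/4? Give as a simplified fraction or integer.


Simplify: 7/7 = 1 and 6/4 = 3/2
Find common denominator: LCD = 2
Convert: 2/2 and 3/2
Difference = |2 - 3|/2 = 1/2
Simplified = 1/2

1/2


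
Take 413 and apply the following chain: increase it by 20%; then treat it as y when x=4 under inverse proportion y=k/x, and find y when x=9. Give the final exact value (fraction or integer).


Start with 413.
Step 1: Increase by 20%: 413 * 120/100 = 2478/5
Step 2: Inverse prop: k = (2478/5)*4; new y = k/9 = 2478/5*4/9 = 3304/15
Final result = 3304/15

3304/15


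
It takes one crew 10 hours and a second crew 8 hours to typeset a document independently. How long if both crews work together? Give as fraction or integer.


Rate of A = 1/10 job per hour
Rate of B = 1/8 job per hour
Combined rate = 1/10 + 1/8
Find common denominator: (8 + 10)/(10*8) = 18/80
Combined rate = 9/40 job per hour
Time together = 1 / (9/40) = 40/9 hours

40/9


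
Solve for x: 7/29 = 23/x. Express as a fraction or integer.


Setting up: 7/29 = 23/x
Cross multiply: 7 * x = 29 * 23
7x = 667
x = 667/7
x = 667/7

667/7


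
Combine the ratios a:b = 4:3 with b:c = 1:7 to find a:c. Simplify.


Given a:b = 4:3 and b:c = 1:7
Make b consistent. Multiply first ratio by 1: a:b = 4:3
Multiply second ratio by 3: b:c = 3:21
Now b = 3 in both, so a:b:c = 4:3:21
Therefore a:c = 4:21
Simplify by GCD: a:c = 4:21

4:21


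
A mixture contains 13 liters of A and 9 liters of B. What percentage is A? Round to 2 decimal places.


Volume of A = 13 L
Volume of B = 9 L
Total volume = 13 + 9 = 22 L
Percentage of A = (13/22) * 100
= 59.09%

59.09


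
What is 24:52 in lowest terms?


Find GCD(24, 52)
GCD = 4
Divide both by 4: 24/4 = 6, 52/4 = 13
Simplified ratio = 6:13

6:13


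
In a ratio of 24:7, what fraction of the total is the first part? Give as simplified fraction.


Total parts = 24 + 7 = 31
First part fraction = 24/31
Simplify: 24/31 = 24/31

24/31


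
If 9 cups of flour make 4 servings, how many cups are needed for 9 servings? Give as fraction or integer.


Original: 9 cups for 4 servings
Target servings = 9
Scaling factor = 9/4
New amount = 9 * 9/4
= 81/4
= 81/4 cups

81/4


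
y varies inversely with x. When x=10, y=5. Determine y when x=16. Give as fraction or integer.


Inverse proportion: y = k/x
Find k: k = 10 * 5 = 50
Compute y at x=16: y = 50/16
y = 25/8

25/8


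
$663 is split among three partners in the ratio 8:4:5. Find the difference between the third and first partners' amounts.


Total parts = 8 + 4 + 5 = 17
Value per part = 663 / 17 = 39
Shares: 8*39=312, 4*39=156, 5*39=195
Third share = 195, first share = 312
Difference = |195 - 312| = 117

117


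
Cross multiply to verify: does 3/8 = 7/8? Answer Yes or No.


Cross multiply to check 3/8 = 7/8
Left cross product: 3 * 8 = 24
Right cross product: 8 * 7 = 56
24 != 56
Not equal, so proportions differ => No

No


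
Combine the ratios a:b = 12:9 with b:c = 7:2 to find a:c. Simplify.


Given a:b = 12:9 and b:c = 7:2
Make b consistent. Multiply first ratio by 7: a:b = 84:63
Multiply second ratio by 9: b:c = 63:18
Now b = 63 in both, so a:b:c = 84:63:18
Therefore a:c = 84:18
Simplify by GCD: a:c = 14:3

14:3


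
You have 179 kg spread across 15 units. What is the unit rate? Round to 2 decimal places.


Total kg = 179
Number of units = 15
Unit rate = 179 / 15
= 11.93 kg per unit

11.93


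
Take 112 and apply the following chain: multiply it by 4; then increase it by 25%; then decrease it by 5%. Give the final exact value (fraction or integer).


Start with 112.
Step 1: Multiply by 4: 112 * 4 = 448
Step 2: Increase by 25%: 448 * 125/100 = 560
Step 3: Decrease by 5%: 560 * 95/100 = 532
Final result = 532

532


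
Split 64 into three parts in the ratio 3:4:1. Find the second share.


Ratio = 3:4:1
Total parts = 3 + 4 + 1 = 8
Value per part = 64 / 8 = 8
First share = 3 * 8 = 24
Middle share = 4 * 8 = 32
Third share = 1 * 8 = 8

32


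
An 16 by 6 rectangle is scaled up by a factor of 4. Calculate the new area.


Original dimensions: 16 x 6
Enlargement factor = 4
New width = 16 * 4 = 64
New height = 6 * 4 = 24
New area = 64 * 24 = 1536

1536


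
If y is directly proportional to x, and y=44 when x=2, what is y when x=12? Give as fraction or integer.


Direct proportion: y = kx
Find k: k = 44/2 = 22
Compute y at x=12: y = 22 * 12
y = 264

264


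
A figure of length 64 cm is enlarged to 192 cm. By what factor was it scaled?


Original length = 64 cm
Scaled length = 192 cm
Scale factor = 192 / 64
= 3

3


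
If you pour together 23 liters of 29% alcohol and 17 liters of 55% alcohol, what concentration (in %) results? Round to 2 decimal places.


Solute in mixture 1 = 29% of 23 L = 23*29/100 = 667/100 L
Solute in mixture 2 = 55% of 17 L = 17*55/100 = 187/20 L
Total solute = 667/100 + 187/20 = 801/50 L
Total volume = 23 + 17 = 40 L
Final concentration = 801/50/40 * 100 = 40.05%

40.05


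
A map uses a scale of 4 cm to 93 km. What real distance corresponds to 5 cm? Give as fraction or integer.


Map scale: 4 cm = 93 km
Measured distance on map = 5 cm
Set up proportion: 5 * 93 / 4
= 465 / 4
= 465/4 km

465/4


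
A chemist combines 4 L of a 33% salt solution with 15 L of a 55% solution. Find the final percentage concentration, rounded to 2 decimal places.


Solute in mixture 1 = 33% of 4 L = 4*33/100 = 33/25 L
Solute in mixture 2 = 55% of 15 L = 15*55/100 = 33/4 L
Total solute = 33/25 + 33/4 = 957/100 L
Total volume = 4 + 15 = 19 L
Final concentration = 957/100/19 * 100 = 50.37%

50.37


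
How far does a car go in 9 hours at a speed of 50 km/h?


Using distance = speed * time
Speed = 50 km/h
Time = 9 hours
Distance = 50 * 9
= 450 km

450


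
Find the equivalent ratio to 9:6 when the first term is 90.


Original ratio: 9:6
First term target: 90
Scale factor = 90 / 9 = 10
Multiply second term: 6 * 10 = 60
Equivalent ratio = 90:60

90:60


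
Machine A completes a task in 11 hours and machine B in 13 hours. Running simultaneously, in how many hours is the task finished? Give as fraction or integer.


Rate of A = 1/11 job per hour
Rate of B = 1/13 job per hour
Combined rate = 1/11 + 1/13
Find common denominator: (13 + 11)/(11*13) = 24/143
Combined rate = 24/143 job per hour
Time together = 1 / (24/143) = 143/24 hours

143/24


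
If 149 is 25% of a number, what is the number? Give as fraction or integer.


Given: 149 is 25% of the whole
Set up: 149 = 25/100 * whole
whole = 149 * 100 / 25
whole = 14900 / 25
whole = 596

596


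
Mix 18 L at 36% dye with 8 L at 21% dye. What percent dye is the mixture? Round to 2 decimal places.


Solute in mixture 1 = 36% of 18 L = 18*36/100 = 162/25 L
Solute in mixture 2 = 21% of 8 L = 8*21/100 = 42/25 L
Total solute = 162/25 + 42/25 = 204/25 L
Total volume = 18 + 8 = 26 L
Final concentration = 204/25/26 * 100 = 31.38%

31.38


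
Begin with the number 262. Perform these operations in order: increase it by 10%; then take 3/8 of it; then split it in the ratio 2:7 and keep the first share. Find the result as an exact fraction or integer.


Start with 262.
Step 1: Increase by 10%: 262 * 110/100 = 1441/5
Step 2: Take 3/8: 1441/5 * 3/8 = 4323/40
Step 3: Split 2:7, first share = 4323/40 * 2/9 = 1441/60
Final result = 1441/60

1441/60


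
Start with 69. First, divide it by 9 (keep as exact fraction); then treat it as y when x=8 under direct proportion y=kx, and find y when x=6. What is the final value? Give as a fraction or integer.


Start with 69.
Step 1: Divide by 9: 69 / 9 = 23/3
Step 2: Direct prop: k = (23/3)/8; new y = k*6 = 23/3*6/8 = 23/4
Final result = 23/4

23/4


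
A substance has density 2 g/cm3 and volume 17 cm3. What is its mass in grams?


Using mass = density * volume
Density = 2 g/cm3
Volume = 17 cm3
Mass = 2 * 17
= 34 g

34


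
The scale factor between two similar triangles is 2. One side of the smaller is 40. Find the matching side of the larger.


Similar triangles have proportional sides
Scale factor = 2
Smaller side = 40
Corresponding larger side = 40 * 2
= 80

80


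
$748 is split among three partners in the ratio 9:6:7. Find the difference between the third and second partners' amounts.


Total parts = 9 + 6 + 7 = 22
Value per part = 748 / 22 = 34
Shares: 9*34=306, 6*34=204, 7*34=238
Third share = 238, second share = 204
Difference = |238 - 204| = 34

34


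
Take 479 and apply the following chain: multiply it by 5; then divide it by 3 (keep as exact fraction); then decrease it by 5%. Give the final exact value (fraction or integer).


Start with 479.
Step 1: Multiply by 5: 479 * 5 = 2395
Step 2: Divide by 3: 2395 / 3 = 2395/3
Step 3: Decrease by 5%: 2395/3 * 95/100 = 9101/12
Final result = 9101/12

9101/12


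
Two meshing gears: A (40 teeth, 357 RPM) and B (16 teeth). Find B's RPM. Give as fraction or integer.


Gear ratio: teeth_A * RPM_A = teeth_B * RPM_B
40 * 357 = 16 * RPM_B
14280 = 16 * RPM_B
RPM_B = 14280 / 16
RPM_B = 1785/2

1785/2


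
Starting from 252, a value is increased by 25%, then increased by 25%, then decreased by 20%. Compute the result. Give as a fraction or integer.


Start: 252
Step 1: increase by 25% => multiply by 125/100
  252 * 125/100 = 315
Step 2: increase by 25% => multiply by 125/100
  315 * 125/100 = 1575/4
Step 3: decrease by 20% => multiply by 80/100
  1575/4 * 80/100 = 315
Final value = 315

315


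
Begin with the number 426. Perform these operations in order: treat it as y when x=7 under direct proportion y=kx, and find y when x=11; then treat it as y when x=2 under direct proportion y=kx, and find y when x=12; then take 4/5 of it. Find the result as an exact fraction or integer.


Start with 426.
Step 1: Direct prop: k = (426)/7; new y = k*11 = 426*11/7 = 4686/7
Step 2: Direct prop: k = (4686/7)/2; new y = k*12 = 4686/7*12/2 = 28116/7
Step 3: Take 4/5: 28116/7 * 4/5 = 112464/35
Final result = 112464/35

112464/35


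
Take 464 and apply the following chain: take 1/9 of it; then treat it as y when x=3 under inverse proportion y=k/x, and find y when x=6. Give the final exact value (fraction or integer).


Start with 464.
Step 1: Take 1/9: 464 * 1/9 = 464/9
Step 2: Inverse prop: k = (464/9)*3; new y = k/6 = 464/9*3/6 = 232/9
Final result = 232/9

232/9


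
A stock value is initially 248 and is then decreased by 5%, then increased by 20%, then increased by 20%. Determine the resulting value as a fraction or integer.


Start: 248
Step 1: decrease by 5% => multiply by 95/100
  248 * 95/100 = 1178/5
Step 2: increase by 20% => multiply by 120/100
  1178/5 * 120/100 = 7068/25
Step 3: increase by 20% => multiply by 120/100
  7068/25 * 120/100 = 42408/125
Final value = 42408/125

42408/125


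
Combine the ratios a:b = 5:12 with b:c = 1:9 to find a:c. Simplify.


Given a:b = 5:12 and b:c = 1:9
Make b consistent. Multiply first ratio by 1: a:b = 5:12
Multiply second ratio by 12: b:c = 12:108
Now b = 12 in both, so a:b:c = 5:12:108
Therefore a:c = 5:108
Simplify by GCD: a:c = 5:108

5:108


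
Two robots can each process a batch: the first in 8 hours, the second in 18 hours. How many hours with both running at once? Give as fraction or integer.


Rate of A = 1/8 job per hour
Rate of B = 1/18 job per hour
Combined rate = 1/8 + 1/18
Find common denominator: (18 + 8)/(8*18) = 26/144
Combined rate = 13/72 job per hour
Time together = 1 / (13/72) = 72/13 hours

72/13


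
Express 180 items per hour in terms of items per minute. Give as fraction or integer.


Converting from per hour to per minute
Rate = 180 items per hour
Divide by 60: 180/60
= 3 items per minute

3


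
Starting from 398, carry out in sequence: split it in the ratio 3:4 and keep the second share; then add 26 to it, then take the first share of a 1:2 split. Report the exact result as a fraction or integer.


Start with 398.
Step 1: Split 3:4, second share = 398 * 4/7 = 1592/7
Step 2: Add 26: 1592/7+26=1774/7; split 1:2 first = 1774/7*1/3 = 1774/21
Final result = 1774/21

1774/21


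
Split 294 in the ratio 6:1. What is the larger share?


Total parts = 6 + 1 = 7
Value per part = 294 / 7 = 42
First share = 6 * 42 = 252
Second share = 1 * 42 = 42
Larger share = 252

252


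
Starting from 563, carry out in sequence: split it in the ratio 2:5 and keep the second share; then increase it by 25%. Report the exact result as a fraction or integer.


Start with 563.
Step 1: Split 2:5, second share = 563 * 5/7 = 2815/7
Step 2: Increase by 25%: 2815/7 * 125/100 = 14075/28
Final result = 14075/28

14075/28


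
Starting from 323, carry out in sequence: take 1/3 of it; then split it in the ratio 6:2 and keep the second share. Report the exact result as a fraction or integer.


Start with 323.
Step 1: Take 1/3: 323 * 1/3 = 323/3
Step 2: Split 6:2, second share = 323/3 * 2/8 = 323/12
Final result = 323/12

323/12


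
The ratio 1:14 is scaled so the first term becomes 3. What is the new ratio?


Original ratio: 1:14
First term target: 3
Scale factor = 3 / 1 = 3
Multiply second term: 14 * 3 = 42
Equivalent ratio = 3:42

3:42


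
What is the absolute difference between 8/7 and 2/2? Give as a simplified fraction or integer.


Simplify: 8/7 = 8/7 and 2/2 = 1
Find common denominator: LCD = 7
Convert: 8/7 and 7/7
Difference = |8 - 7|/7 = 1/7
Simplified = 1/7

1/7


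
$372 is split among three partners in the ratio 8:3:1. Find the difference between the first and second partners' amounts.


Total parts = 8 + 3 + 1 = 12
Value per part = 372 / 12 = 31
Shares: 8*31=248, 3*31=93, 1*31=31
First share = 248, second share = 93
Difference = |248 - 93| = 155

155


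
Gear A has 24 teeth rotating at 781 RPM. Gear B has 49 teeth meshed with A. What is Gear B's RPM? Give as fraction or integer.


Gear ratio: teeth_A * RPM_A = teeth_B * RPM_B
24 * 781 = 49 * RPM_B
18744 = 49 * RPM_B
RPM_B = 18744 / 49
RPM_B = 18744/49

18744/49


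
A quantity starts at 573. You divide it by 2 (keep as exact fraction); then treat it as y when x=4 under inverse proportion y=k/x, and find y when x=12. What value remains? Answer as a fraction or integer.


Start with 573.
Step 1: Divide by 2: 573 / 2 = 573/2
Step 2: Inverse prop: k = (573/2)*4; new y = k/12 = 573/2*4/12 = 191/2
Final result = 191/2

191/2


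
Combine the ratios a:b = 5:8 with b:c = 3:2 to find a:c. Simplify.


Given a:b = 5:8 and b:c = 3:2
Make b consistent. Multiply first ratio by 3: a:b = 15:24
Multiply second ratio by 8: b:c = 24:16
Now b = 24 in both, so a:b:c = 15:24:16
Therefore a:c = 15:16
Simplify by GCD: a:c = 15:16

15:16


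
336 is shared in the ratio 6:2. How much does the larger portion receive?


Total parts = 6 + 2 = 8
Value per part = 336 / 8 = 42
First share = 6 * 42 = 252
Second share = 2 * 42 = 84
Larger share = 252

252


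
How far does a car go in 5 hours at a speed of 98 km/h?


Using distance = speed * time
Speed = 98 km/h
Time = 5 hours
Distance = 98 * 5
= 490 km

490


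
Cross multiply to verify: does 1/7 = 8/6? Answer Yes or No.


Cross multiply to check 1/7 = 8/6
Left cross product: 1 * 6 = 6
Right cross product: 7 * 8 = 56
6 != 56
Not equal, so proportions differ => No

No


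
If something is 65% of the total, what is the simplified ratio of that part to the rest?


Part = 65%, Remainder = 35%
Ratio = 65:35
GCD(65, 35) = 5
Simplify: 13:7 = 13:7

13:7


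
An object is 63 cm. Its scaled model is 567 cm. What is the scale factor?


Original length = 63 cm
Scaled length = 567 cm
Scale factor = 567 / 63
= 9

9


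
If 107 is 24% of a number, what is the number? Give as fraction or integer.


Given: 107 is 24% of the whole
Set up: 107 = 24/100 * whole
whole = 107 * 100 / 24
whole = 10700 / 24
whole = 2675/6

2675/6


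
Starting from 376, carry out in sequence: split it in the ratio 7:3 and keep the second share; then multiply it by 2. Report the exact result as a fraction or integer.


Start with 376.
Step 1: Split 7:3, second share = 376 * 3/10 = 564/5
Step 2: Multiply by 2: 564/5 * 2 = 1128/5
Final result = 1128/5

1128/5


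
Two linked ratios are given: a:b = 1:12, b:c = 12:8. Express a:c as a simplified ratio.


Given a:b = 1:12 and b:c = 12:8
Make b consistent. Multiply first ratio by 12: a:b = 12:144
Multiply second ratio by 12: b:c = 144:96
Now b = 144 in both, so a:b:c = 12:144:96
Therefore a:c = 12:96
Simplify by GCD: a:c = 1:8

1:8


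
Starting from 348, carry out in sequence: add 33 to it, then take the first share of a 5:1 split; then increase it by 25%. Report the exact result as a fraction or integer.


Start with 348.
Step 1: Add 33: 348+33=381; split 5:1 first = 381*5/6 = 635/2
Step 2: Increase by 25%: 635/2 * 125/100 = 3175/8
Final result = 3175/8

3175/8


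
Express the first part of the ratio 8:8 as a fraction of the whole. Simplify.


Total parts = 8 + 8 = 16
First part fraction = 8/16
Simplify: 8/16 = 1/2

1/2


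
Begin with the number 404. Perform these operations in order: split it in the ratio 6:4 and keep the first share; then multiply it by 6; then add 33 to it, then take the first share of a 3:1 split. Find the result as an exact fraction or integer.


Start with 404.
Step 1: Split 6:4, first share = 404 * 6/10 = 1212/5
Step 2: Multiply by 6: 1212/5 * 6 = 7272/5
Step 3: Add 33: 7272/5+33=7437/5; split 3:1 first = 7437/5*3/4 = 22311/20
Final result = 22311/20

22311/20


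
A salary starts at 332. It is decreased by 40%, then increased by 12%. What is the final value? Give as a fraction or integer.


Start: 332
Step 1: decrease by 40% => multiply by 60/100
  332 * 60/100 = 996/5
Step 2: increase by 12% => multiply by 112/100
  996/5 * 112/100 = 27888/125
Final value = 27888/125

27888/125


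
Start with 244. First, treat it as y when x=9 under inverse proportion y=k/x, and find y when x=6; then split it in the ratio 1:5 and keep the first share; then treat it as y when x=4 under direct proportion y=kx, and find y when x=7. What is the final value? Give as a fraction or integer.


Start with 244.
Step 1: Inverse prop: k = (244)*9; new y = k/6 = 244*9/6 = 366
Step 2: Split 1:5, first share = 366 * 1/6 = 61
Step 3: Direct prop: k = (61)/4; new y = k*7 = 61*7/4 = 427/4
Final result = 427/4

427/4


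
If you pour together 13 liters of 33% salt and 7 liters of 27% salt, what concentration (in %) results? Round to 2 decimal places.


Solute in mixture 1 = 33% of 13 L = 13*33/100 = 429/100 L
Solute in mixture 2 = 27% of 7 L = 7*27/100 = 189/100 L
Total solute = 429/100 + 189/100 = 309/50 L
Total volume = 13 + 7 = 20 L
Final concentration = 309/50/20 * 100 = 30.90%

30.90


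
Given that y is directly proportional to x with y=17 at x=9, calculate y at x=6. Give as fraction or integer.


Direct proportion: y = kx
Find k: k = 17/9 = 17/9
Compute y at x=6: y = 17/9 * 6
y = 34/3

34/3


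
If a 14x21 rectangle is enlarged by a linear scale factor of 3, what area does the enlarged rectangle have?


Original dimensions: 14 x 21
Enlargement factor = 3
New width = 14 * 3 = 42
New height = 21 * 3 = 63
New area = 42 * 63 = 2646

2646


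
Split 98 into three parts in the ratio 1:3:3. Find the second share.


Ratio = 1:3:3
Total parts = 1 + 3 + 3 = 7
Value per part = 98 / 7 = 14
First share = 1 * 14 = 14
Middle share = 3 * 14 = 42
Third share = 3 * 14 = 42

42


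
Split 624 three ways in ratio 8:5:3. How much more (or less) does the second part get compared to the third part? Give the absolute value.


Total parts = 8 + 5 + 3 = 16
Value per part = 624 / 16 = 39
Shares: 8*39=312, 5*39=195, 3*39=117
Second share = 195, third share = 117
Difference = |195 - 117| = 78

78


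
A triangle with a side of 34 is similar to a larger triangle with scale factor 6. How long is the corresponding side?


Similar triangles have proportional sides
Scale factor = 6
Smaller side = 34
Corresponding larger side = 34 * 6
= 204

204


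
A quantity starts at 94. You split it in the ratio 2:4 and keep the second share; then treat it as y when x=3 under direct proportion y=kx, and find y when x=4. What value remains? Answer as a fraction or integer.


Start with 94.
Step 1: Split 2:4, second share = 94 * 4/6 = 188/3
Step 2: Direct prop: k = (188/3)/3; new y = k*4 = 188/3*4/3 = 752/9
Final result = 752/9

752/9


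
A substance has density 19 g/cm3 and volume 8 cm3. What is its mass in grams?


Using mass = density * volume
Density = 19 g/cm3
Volume = 8 cm3
Mass = 19 * 8
= 152 g

152


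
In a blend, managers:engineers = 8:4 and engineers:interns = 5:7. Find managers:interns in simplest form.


Given a:b = 8:4 and b:c = 5:7
Make b consistent. Multiply first ratio by 5: a:b = 40:20
Multiply second ratio by 4: b:c = 20:28
Now b = 20 in both, so a:b:c = 40:20:28
Therefore a:c = 40:28
Simplify by GCD: a:c = 10:7

10:7


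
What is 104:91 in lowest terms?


Find GCD(104, 91)
GCD = 13
Divide both by 13: 104/13 = 8, 91/13 = 7
Simplified ratio = 8:7

8:7


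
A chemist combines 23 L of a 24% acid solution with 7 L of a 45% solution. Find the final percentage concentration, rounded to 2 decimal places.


Solute in mixture 1 = 24% of 23 L = 23*24/100 = 138/25 L
Solute in mixture 2 = 45% of 7 L = 7*45/100 = 63/20 L
Total solute = 138/25 + 63/20 = 867/100 L
Total volume = 23 + 7 = 30 L
Final concentration = 867/100/30 * 100 = 28.90%

28.90


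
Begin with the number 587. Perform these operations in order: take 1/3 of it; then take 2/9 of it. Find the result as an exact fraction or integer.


Start with 587.
Step 1: Take 1/3: 587 * 1/3 = 587/3
Step 2: Take 2/9: 587/3 * 2/9 = 1174/27
Final result = 1174/27

1174/27


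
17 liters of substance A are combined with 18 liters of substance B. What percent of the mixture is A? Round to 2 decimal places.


Volume of A = 17 L
Volume of B = 18 L
Total volume = 17 + 18 = 35 L
Percentage of A = (17/35) * 100
= 48.57%

48.57


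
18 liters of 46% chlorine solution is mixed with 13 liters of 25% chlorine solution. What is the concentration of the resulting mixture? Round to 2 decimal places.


Solute in mixture 1 = 46% of 18 L = 18*46/100 = 207/25 L
Solute in mixture 2 = 25% of 13 L = 13*25/100 = 13/4 L
Total solute = 207/25 + 13/4 = 1153/100 L
Total volume = 18 + 13 = 31 L
Final concentration = 1153/100/31 * 100 = 37.19%

37.19


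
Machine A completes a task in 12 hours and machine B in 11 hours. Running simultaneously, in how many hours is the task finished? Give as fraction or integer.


Rate of A = 1/12 job per hour
Rate of B = 1/11 job per hour
Combined rate = 1/12 + 1/11
Find common denominator: (11 + 12)/(12*11) = 23/132
Combined rate = 23/132 job per hour
Time together = 1 / (23/132) = 132/23 hours

132/23


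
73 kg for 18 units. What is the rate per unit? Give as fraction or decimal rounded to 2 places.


Total kg = 73
Number of units = 18
Unit rate = 73 / 18
= 4.06 kg per unit

4.06


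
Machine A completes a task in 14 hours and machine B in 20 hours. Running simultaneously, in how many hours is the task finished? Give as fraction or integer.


Rate of A = 1/14 job per hour
Rate of B = 1/20 job per hour
Combined rate = 1/14 + 1/20
Find common denominator: (20 + 14)/(14*20) = 34/280
Combined rate = 17/140 job per hour
Time together = 1 / (17/140) = 140/17 hours

140/17


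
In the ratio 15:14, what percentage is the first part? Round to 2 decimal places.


Total parts = 15 + 14 = 29
First part fraction = 15/29
Percentage = (15/29) * 100
= 0.517241 * 100
= 51.72%

51.72


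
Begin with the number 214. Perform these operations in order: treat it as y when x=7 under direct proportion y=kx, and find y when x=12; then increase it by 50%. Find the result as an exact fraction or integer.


Start with 214.
Step 1: Direct prop: k = (214)/7; new y = k*12 = 214*12/7 = 2568/7
Step 2: Increase by 50%: 2568/7 * 150/100 = 3852/7
Final result = 3852/7

3852/7


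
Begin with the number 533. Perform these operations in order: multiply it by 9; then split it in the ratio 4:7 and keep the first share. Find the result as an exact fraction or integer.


Start with 533.
Step 1: Multiply by 9: 533 * 9 = 4797
Step 2: Split 4:7, first share = 4797 * 4/11 = 19188/11
Final result = 19188/11

19188/11


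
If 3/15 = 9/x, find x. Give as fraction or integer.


Setting up: 3/15 = 9/x
Cross multiply: 3 * x = 15 * 9
3x = 135
x = 135/3
x = 45

45


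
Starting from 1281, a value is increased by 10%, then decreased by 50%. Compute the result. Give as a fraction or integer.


Start: 1281
Step 1: increase by 10% => multiply by 110/100
  1281 * 110/100 = 14091/10
Step 2: decrease by 50% => multiply by 50/100
  14091/10 * 50/100 = 14091/20
Final value = 14091/20

14091/20


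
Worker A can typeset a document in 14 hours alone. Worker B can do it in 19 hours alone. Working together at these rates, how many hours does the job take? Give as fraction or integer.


Rate of A = 1/14 job per hour
Rate of B = 1/19 job per hour
Combined rate = 1/14 + 1/19
Find common denominator: (19 + 14)/(14*19) = 33/266
Combined rate = 33/266 job per hour
Time together = 1 / (33/266) = 266/33 hours

266/33


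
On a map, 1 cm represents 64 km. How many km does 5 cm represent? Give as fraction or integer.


Map scale: 1 cm = 64 km
Measured distance on map = 5 cm
Set up proportion: 5 * 64 / 1
= 320 / 1
= 320 km

320


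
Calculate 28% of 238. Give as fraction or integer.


Compute 28% of 238
Convert percentage: 28% = 28/100
Multiply: 238 * 28/100
= 6664/100
= 1666/25

1666/25


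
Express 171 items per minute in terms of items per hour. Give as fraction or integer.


Converting from per minute to per hour
Rate = 171 items per minute
Multiply by 60: 171 * 60
= 10260 items per hour

10260


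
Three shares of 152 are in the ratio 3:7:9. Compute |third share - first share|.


Total parts = 3 + 7 + 9 = 19
Value per part = 152 / 19 = 8
Shares: 3*8=24, 7*8=56, 9*8=72
Third share = 72, first share = 24
Difference = |72 - 24| = 48

48


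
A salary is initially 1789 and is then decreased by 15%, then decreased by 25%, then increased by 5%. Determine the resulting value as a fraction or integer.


Start: 1789
Step 1: decrease by 15% => multiply by 85/100
  1789 * 85/100 = 30413/20
Step 2: decrease by 25% => multiply by 75/100
  30413/20 * 75/100 = 91239/80
Step 3: increase by 5% => multiply by 105/100
  91239/80 * 105/100 = 1916019/1600
Final value = 1916019/1600

1916019/1600


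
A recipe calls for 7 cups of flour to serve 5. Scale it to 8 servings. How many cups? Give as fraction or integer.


Original: 7 cups for 5 servings
Target servings = 8
Scaling factor = 8/5
New amount = 7 * 8/5
= 56/5
= 56/5 cups

56/5


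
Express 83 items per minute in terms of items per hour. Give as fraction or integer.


Converting from per minute to per hour
Rate = 83 items per minute
Multiply by 60: 83 * 60
= 4980 items per hour

4980


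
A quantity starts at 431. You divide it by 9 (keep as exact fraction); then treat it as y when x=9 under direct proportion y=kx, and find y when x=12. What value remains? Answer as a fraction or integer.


Start with 431.
Step 1: Divide by 9: 431 / 9 = 431/9
Step 2: Direct prop: k = (431/9)/9; new y = k*12 = 431/9*12/9 = 1724/27
Final result = 1724/27

1724/27


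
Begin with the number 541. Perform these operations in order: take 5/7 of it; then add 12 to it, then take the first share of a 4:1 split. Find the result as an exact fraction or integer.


Start with 541.
Step 1: Take 5/7: 541 * 5/7 = 2705/7
Step 2: Add 12: 2705/7+12=2789/7; split 4:1 first = 2789/7*4/5 = 11156/35
Final result = 11156/35

11156/35


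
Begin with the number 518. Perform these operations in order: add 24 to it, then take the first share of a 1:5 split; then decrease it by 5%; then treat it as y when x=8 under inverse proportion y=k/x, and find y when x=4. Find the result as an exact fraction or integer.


Start with 518.
Step 1: Add 24: 518+24=542; split 1:5 first = 542*1/6 = 271/3
Step 2: Decrease by 5%: 271/3 * 95/100 = 5149/60
Step 3: Inverse prop: k = (5149/60)*8; new y = k/4 = 5149/60*8/4 = 5149/30
Final result = 5149/30

5149/30


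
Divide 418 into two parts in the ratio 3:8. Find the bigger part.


Total parts = 3 + 8 = 11
Value per part = 418 / 11 = 38
First share = 3 * 38 = 114
Second share = 8 * 38 = 304
Larger share = 304

304


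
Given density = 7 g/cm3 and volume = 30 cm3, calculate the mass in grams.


Using mass = density * volume
Density = 7 g/cm3
Volume = 30 cm3
Mass = 7 * 30
= 210 g

210


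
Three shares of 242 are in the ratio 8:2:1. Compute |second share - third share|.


Total parts = 8 + 2 + 1 = 11
Value per part = 242 / 11 = 22
Shares: 8*22=176, 2*22=44, 1*22=22
Second share = 44, third share = 22
Difference = |44 - 22| = 22

22


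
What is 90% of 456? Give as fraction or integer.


Compute 90% of 456
Convert percentage: 90% = 90/100
Multiply: 456 * 90/100
= 41040/100
= 2052/5

2052/5


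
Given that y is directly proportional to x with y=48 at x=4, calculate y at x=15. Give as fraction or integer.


Direct proportion: y = kx
Find k: k = 48/4 = 12
Compute y at x=15: y = 12 * 15
y = 180

180


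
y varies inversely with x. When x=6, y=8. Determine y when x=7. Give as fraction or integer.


Inverse proportion: y = k/x
Find k: k = 6 * 8 = 48
Compute y at x=7: y = 48/7
y = 48/7

48/7


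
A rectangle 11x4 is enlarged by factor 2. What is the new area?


Original dimensions: 11 x 4
Enlargement factor = 2
New width = 11 * 2 = 22
New height = 4 * 2 = 8
New area = 22 * 8 = 176

176


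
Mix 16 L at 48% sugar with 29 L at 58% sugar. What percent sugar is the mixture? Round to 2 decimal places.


Solute in mixture 1 = 48% of 16 L = 16*48/100 = 192/25 L
Solute in mixture 2 = 58% of 29 L = 29*58/100 = 841/50 L
Total solute = 192/25 + 841/50 = 49/2 L
Total volume = 16 + 29 = 45 L
Final concentration = 49/2/45 * 100 = 54.44%

54.44


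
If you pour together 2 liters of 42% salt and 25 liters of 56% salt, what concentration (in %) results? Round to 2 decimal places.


Solute in mixture 1 = 42% of 2 L = 2*42/100 = 21/25 L
Solute in mixture 2 = 56% of 25 L = 25*56/100 = 14 L
Total solute = 21/25 + 14 = 371/25 L
Total volume = 2 + 25 = 27 L
Final concentration = 371/25/27 * 100 = 54.96%

54.96


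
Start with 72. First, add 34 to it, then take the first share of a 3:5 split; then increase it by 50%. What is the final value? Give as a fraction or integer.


Start with 72.
Step 1: Add 34: 72+34=106; split 3:5 first = 106*3/8 = 159/4
Step 2: Increase by 50%: 159/4 * 150/100 = 477/8
Final result = 477/8

477/8


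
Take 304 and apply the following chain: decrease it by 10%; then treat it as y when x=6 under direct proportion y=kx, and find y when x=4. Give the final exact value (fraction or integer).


Start with 304.
Step 1: Decrease by 10%: 304 * 90/100 = 1368/5
Step 2: Direct prop: k = (1368/5)/6; new y = k*4 = 1368/5*4/6 = 912/5
Final result = 912/5

912/5


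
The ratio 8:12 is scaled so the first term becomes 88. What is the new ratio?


Original ratio: 8:12
First term target: 88
Scale factor = 88 / 8 = 11
Multiply second term: 12 * 11 = 132
Equivalent ratio = 88:132

88:132


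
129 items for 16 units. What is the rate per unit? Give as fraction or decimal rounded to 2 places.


Total items = 129
Number of units = 16
Unit rate = 129 / 16
= 8.06 items per unit

8.06


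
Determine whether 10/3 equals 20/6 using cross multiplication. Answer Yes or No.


Cross multiply to check 10/3 = 20/6
Left cross product: 10 * 6 = 60
Right cross product: 3 * 20 = 60
60 = 60
Equal, so proportions match => Yes

Yes


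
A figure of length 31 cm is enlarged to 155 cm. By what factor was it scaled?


Original length = 31 cm
Scaled length = 155 cm
Scale factor = 155 / 31
= 5

5


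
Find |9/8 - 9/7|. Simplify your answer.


Simplify: 9/8 = 9/8 and 9/7 = 9/7
Find common denominator: LCD = 56
Convert: 63/56 and 72/56
Difference = |63 - 72|/56 = 9/56
Simplified = 9/56

9/56


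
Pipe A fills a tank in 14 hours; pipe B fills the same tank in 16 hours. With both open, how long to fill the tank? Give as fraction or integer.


Rate of A = 1/14 job per hour
Rate of B = 1/16 job per hour
Combined rate = 1/14 + 1/16
Find common denominator: (16 + 14)/(14*16) = 30/224
Combined rate = 15/112 job per hour
Time together = 1 / (15/112) = 112/15 hours

112/15


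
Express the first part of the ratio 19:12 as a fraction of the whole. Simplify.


Total parts = 19 + 12 = 31
First part fraction = 19/31
Simplify: 19/31 = 19/31

19/31


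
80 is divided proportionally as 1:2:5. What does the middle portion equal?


Ratio = 1:2:5
Total parts = 1 + 2 + 5 = 8
Value per part = 80 / 8 = 10
First share = 1 * 10 = 10
Middle share = 2 * 10 = 20
Third share = 5 * 10 = 50

20


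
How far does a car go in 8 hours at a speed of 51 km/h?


Using distance = speed * time
Speed = 51 km/h
Time = 8 hours
Distance = 51 * 8
= 408 km

408


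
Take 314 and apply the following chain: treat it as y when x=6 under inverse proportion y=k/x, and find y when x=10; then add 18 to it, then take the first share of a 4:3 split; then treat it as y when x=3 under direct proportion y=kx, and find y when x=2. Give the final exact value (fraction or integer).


Start with 314.
Step 1: Inverse prop: k = (314)*6; new y = k/10 = 314*6/10 = 942/5
Step 2: Add 18: 942/5+18=1032/5; split 4:3 first = 1032/5*4/7 = 4128/35
Step 3: Direct prop: k = (4128/35)/3; new y = k*2 = 4128/35*2/3 = 2752/35
Final result = 2752/35

2752/35


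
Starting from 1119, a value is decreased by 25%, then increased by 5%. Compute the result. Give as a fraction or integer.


Start: 1119
Step 1: decrease by 25% => multiply by 75/100
  1119 * 75/100 = 3357/4
Step 2: increase by 5% => multiply by 105/100
  3357/4 * 105/100 = 70497/80
Final value = 70497/80

70497/80


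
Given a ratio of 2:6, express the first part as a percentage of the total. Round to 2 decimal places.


Total parts = 2 + 6 = 8
First part fraction = 2/8
Percentage = (2/8) * 100
= 0.25 * 100
= 25.00%

25.00


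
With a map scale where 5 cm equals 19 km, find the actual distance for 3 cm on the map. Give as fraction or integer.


Map scale: 5 cm = 19 km
Measured distance on map = 3 cm
Set up proportion: 3 * 19 / 5
= 57 / 5
= 57/5 km

57/5


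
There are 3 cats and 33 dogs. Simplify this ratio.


Find GCD(3, 33)
GCD = 3
Divide both by 3: 3/3 = 1, 33/3 = 11
Simplified ratio = 1:11

1:11


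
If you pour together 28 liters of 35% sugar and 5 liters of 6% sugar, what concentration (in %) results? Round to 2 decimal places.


Solute in mixture 1 = 35% of 28 L = 28*35/100 = 49/5 L
Solute in mixture 2 = 6% of 5 L = 5*6/100 = 3/10 L
Total solute = 49/5 + 3/10 = 101/10 L
Total volume = 28 + 5 = 33 L
Final concentration = 101/10/33 * 100 = 30.61%

30.61


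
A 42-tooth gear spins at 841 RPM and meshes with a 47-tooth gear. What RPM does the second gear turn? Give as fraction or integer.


Gear ratio: teeth_A * RPM_A = teeth_B * RPM_B
42 * 841 = 47 * RPM_B
35322 = 47 * RPM_B
RPM_B = 35322 / 47
RPM_B = 35322/47

35322/47


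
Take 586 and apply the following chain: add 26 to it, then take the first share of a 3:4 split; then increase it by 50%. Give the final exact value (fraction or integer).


Start with 586.
Step 1: Add 26: 586+26=612; split 3:4 first = 612*3/7 = 1836/7
Step 2: Increase by 50%: 1836/7 * 150/100 = 2754/7
Final result = 2754/7

2754/7


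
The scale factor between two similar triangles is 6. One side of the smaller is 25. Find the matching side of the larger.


Similar triangles have proportional sides
Scale factor = 6
Smaller side = 25
Corresponding larger side = 25 * 6
= 150

150


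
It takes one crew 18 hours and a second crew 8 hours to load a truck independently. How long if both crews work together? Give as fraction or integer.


Rate of A = 1/18 job per hour
Rate of B = 1/8 job per hour
Combined rate = 1/18 + 1/8
Find common denominator: (8 + 18)/(18*8) = 26/144
Combined rate = 13/72 job per hour
Time together = 1 / (13/72) = 72/13 hours

72/13


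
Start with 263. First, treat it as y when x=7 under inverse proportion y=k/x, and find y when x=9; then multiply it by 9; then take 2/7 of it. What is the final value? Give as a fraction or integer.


Start with 263.
Step 1: Inverse prop: k = (263)*7; new y = k/9 = 263*7/9 = 1841/9
Step 2: Multiply by 9: 1841/9 * 9 = 1841
Step 3: Take 2/7: 1841 * 2/7 = 526
Final result = 526

526


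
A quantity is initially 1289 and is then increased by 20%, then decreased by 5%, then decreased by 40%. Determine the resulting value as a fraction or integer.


Start: 1289
Step 1: increase by 20% => multiply by 120/100
  1289 * 120/100 = 7734/5
Step 2: decrease by 5% => multiply by 95/100
  7734/5 * 95/100 = 73473/50
Step 3: decrease by 40% => multiply by 60/100
  73473/50 * 60/100 = 220419/250
Final value = 220419/250

220419/250


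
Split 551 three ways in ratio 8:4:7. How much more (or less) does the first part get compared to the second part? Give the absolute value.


Total parts = 8 + 4 + 7 = 19
Value per part = 551 / 19 = 29
Shares: 8*29=232, 4*29=116, 7*29=203
First share = 232, second share = 116
Difference = |232 - 116| = 116

116


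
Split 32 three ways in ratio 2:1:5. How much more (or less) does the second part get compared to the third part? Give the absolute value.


Total parts = 2 + 1 + 5 = 8
Value per part = 32 / 8 = 4
Shares: 2*4=8, 1*4=4, 5*4=20
Second share = 4, third share = 20
Difference = |4 - 20| = 16

16


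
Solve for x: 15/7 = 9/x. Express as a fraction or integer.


Setting up: 15/7 = 9/x
Cross multiply: 15 * x = 7 * 9
15x = 63
x = 63/15
x = 21/5

21/5


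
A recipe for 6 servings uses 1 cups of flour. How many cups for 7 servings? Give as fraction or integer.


Original: 1 cups for 6 servings
Target servings = 7
Scaling factor = 7/6
New amount = 1 * 7/6
= 7/6
= 7/6 cups

7/6


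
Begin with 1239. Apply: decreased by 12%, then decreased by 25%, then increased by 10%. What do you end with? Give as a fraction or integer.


Start: 1239
Step 1: decrease by 12% => multiply by 88/100
  1239 * 88/100 = 27258/25
Step 2: decrease by 25% => multiply by 75/100
  27258/25 * 75/100 = 40887/50
Step 3: increase by 10% => multiply by 110/100
  40887/50 * 110/100 = 449757/500
Final value = 449757/500

449757/500


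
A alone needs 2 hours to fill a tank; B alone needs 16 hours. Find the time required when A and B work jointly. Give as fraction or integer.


Rate of A = 1/2 job per hour
Rate of B = 1/16 job per hour
Combined rate = 1/2 + 1/16
Find common denominator: (16 + 2)/(2*16) = 18/32
Combined rate = 9/16 job per hour
Time together = 1 / (9/16) = 16/9 hours

16/9
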